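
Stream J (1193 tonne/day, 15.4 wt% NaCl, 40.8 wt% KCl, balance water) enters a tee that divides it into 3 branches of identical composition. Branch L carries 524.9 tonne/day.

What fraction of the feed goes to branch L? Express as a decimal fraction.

Fraction to L = 524.9/1193 = 0.4400.

0.440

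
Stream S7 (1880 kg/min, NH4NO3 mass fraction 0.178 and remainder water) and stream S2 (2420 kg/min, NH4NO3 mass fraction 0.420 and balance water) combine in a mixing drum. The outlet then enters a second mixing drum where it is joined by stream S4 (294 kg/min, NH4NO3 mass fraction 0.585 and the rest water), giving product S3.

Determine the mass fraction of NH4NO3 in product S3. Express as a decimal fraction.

Overall, product flow = 4594 kg/min.
NH4NO3 in = 1880×0.178 + 2420×0.420 + 294×0.585 = 1523 kg/min.
NH4NO3 fraction in S3 = 0.332.

0.332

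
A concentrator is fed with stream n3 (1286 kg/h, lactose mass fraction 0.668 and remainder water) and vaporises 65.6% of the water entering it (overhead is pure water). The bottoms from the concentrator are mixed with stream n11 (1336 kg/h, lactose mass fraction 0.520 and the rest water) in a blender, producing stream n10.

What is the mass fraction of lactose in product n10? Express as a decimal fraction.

Vapour removed = 0.656×0.332×1286 = 280.08 kg/h; concentrate = 1005.9 kg/h.
lactose reaching the mixer = 859.05 (from concentrate) + 1336×0.520 = 1553.8 kg/h.
Product flow = 1005.9 + 1336 = 2341.9 kg/h; lactose fraction = 0.663.

0.663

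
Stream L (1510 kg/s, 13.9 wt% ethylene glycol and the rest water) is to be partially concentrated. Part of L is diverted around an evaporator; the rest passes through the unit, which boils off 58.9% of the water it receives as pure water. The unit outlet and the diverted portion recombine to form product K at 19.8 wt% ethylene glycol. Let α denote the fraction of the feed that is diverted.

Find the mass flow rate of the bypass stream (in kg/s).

622.8 kg/s

All 1510×0.139 = 209.89 kg/s of ethylene glycol reaches K, so K = 209.89/0.198 = 1060.1 kg/s and vapour = 449.95 kg/s.
The evaporator receives (1−α)·1510 of feed at 0.861 water and removes 0.589 of that water:
0.589×0.861×(1−α)×1510 = 449.95
(1−α) = 449.95/765.76 = 0.5876;  α = 0.4124.
Bypass flow = 0.4124×1510 = 622.75 kg/s.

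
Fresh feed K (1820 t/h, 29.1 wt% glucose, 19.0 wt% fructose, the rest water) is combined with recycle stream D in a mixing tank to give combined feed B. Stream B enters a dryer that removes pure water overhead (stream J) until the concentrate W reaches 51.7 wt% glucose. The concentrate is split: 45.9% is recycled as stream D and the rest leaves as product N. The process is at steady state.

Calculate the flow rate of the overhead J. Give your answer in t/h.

795.6 t/h

Overall glucose balance (none leaves overhead): glucose in fresh feed = glucose in product, i.e. 1820×0.291 = (1−0.459)·W·0.517.
W = 529.62/(0.517×0.541) = 1893.5 t/h.
Recycle D = 0.459×1893.5 = 869.14 t/h.
Combined feed B = 1820 + 869.14 = 2689.1 t/h.
Overhead J = B − W = 2689.1 − 1893.5 = 795.59 t/h.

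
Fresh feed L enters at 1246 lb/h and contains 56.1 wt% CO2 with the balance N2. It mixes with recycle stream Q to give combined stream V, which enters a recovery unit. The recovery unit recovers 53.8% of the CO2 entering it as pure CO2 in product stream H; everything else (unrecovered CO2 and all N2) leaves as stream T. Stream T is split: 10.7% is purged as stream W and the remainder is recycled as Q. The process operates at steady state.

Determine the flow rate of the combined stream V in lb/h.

N2 enters only via L and leaves only via the purge: 1246×0.439 = 0.107×(N2 in T), and the recovery unit passes all N2, so N2 in V = N2 in T = 5112.1 lb/h.
CO2 in V: m_A = 1246×0.561 + (1−0.107)·(1−0.538)·m_A, so m_A = 699.01/0.5874 = 1189.9 lb/h.
V = 1189.9 + 5112.1 = 6302 lb/h.

6302 lb/h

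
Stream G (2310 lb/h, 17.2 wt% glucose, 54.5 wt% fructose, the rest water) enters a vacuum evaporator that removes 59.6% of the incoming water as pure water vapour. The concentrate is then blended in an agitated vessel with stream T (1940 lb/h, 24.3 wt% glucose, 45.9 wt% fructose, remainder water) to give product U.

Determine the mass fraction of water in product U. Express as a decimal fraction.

0.2182

Vapour removed = 0.596×0.283×2310 = 389.62 lb/h; concentrate = 1920.4 lb/h.
water reaching the mixer = 264.11 (from concentrate) + 1940×0.298 = 842.23 lb/h.
Product flow = 1920.4 + 1940 = 3860.4 lb/h; water fraction = 0.2182.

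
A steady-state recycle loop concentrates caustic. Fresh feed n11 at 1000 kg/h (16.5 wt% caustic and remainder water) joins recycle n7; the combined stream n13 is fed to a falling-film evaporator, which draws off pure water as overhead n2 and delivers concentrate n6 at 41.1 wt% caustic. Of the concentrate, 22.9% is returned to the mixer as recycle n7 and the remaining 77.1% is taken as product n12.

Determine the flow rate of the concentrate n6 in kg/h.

520.7 kg/h

Overall caustic balance (none leaves overhead): caustic in fresh feed = caustic in product, i.e. 1000×0.165 = (1−0.229)·n6·0.411.
n6 = 165/(0.411×0.771) = 520.7 kg/h.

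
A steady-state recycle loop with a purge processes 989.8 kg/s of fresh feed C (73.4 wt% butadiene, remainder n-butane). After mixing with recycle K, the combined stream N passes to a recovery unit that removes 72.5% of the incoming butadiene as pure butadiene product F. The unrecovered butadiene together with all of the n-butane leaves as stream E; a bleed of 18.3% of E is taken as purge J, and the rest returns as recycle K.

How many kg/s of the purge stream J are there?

310.4 kg/s

n-butane enters only via C and leaves only via the purge: 989.8×0.266 = 0.183×(n-butane in E), and the recovery unit passes all n-butane, so n-butane in N = n-butane in E = 1438.7 kg/s.
butadiene in N: m_A = 989.8×0.734 + (1−0.183)·(1−0.725)·m_A, so m_A = 726.51/0.7753 = 937.04 kg/s.
E = (1−0.725)×937.04 + 1438.7 = 1696.4 kg/s.
Purge J = 0.183×1696.4 = 310.44 kg/s.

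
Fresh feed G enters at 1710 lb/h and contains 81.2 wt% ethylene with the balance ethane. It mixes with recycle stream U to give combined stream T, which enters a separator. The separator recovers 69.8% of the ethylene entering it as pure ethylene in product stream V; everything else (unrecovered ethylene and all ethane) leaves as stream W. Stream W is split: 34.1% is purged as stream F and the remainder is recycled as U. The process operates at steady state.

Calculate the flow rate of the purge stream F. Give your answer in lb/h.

500 lb/h

ethane enters only via G and leaves only via the purge: 1710×0.188 = 0.341×(ethane in W), and the separator passes all ethane, so ethane in T = ethane in W = 942.76 lb/h.
ethylene in T: m_A = 1710×0.812 + (1−0.341)·(1−0.698)·m_A, so m_A = 1388.5/0.8010 = 1733.5 lb/h.
W = (1−0.698)×1733.5 + 942.76 = 1466.3 lb/h.
Purge F = 0.341×1466.3 = 500 lb/h.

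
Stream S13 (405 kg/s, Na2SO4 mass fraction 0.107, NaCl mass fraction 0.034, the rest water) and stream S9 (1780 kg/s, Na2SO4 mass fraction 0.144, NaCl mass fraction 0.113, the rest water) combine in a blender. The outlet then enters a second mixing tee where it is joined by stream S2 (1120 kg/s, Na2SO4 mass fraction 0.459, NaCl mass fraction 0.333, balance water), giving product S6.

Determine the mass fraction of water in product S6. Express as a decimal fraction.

Overall, product flow = 3305 kg/s.
water in = 405×0.859 + 1780×0.743 + 1120×0.208 = 1903.4 kg/s.
water fraction in S6 = 0.576.

0.576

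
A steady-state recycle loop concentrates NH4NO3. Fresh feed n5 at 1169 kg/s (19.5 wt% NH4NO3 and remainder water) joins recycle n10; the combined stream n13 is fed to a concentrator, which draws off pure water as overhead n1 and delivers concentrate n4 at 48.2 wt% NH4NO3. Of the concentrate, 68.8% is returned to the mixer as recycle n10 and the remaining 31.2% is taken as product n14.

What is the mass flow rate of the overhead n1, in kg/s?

Overall NH4NO3 balance (none leaves overhead): NH4NO3 in fresh feed = NH4NO3 in product, i.e. 1169×0.195 = (1−0.688)·n4·0.482.
n4 = 227.96/(0.482×0.312) = 1515.8 kg/s.
Recycle n10 = 0.688×1515.8 = 1042.9 kg/s.
Combined feed n13 = 1169 + 1042.9 = 2211.9 kg/s.
Overhead n1 = n13 − n4 = 2211.9 − 1515.8 = 696.06 kg/s.

696.1 kg/s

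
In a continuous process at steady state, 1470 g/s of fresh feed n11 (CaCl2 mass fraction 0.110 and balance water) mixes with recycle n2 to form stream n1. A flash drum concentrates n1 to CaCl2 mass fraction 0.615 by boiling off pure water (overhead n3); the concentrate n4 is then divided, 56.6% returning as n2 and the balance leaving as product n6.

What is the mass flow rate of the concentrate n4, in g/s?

605.8 g/s

Overall CaCl2 balance (none leaves overhead): CaCl2 in fresh feed = CaCl2 in product, i.e. 1470×0.110 = (1−0.566)·n4·0.615.
n4 = 161.7/(0.615×0.434) = 605.82 g/s.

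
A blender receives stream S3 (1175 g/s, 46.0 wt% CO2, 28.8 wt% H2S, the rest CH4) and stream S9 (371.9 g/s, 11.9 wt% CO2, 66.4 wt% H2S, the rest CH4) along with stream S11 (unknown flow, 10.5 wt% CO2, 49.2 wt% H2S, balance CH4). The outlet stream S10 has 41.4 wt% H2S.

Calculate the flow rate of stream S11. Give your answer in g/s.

706.1 g/s

Let S11 be the unknown flow. Total out = 1546.9 + S11.
H2S balance: 585.34 + 0.492·S11 = 0.414·(1546.9 + S11)
(0.492 − 0.414)·S11 = 0.414×1546.9 − 585.34 = 55.075
S11 = 55.075 / 0.078 = 706.09 g/s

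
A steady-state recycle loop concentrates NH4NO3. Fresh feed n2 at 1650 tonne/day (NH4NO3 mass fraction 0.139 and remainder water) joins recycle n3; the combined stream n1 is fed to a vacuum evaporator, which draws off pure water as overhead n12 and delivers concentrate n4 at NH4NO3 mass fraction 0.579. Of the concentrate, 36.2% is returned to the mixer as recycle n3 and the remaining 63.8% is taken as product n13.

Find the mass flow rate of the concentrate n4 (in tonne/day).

Overall NH4NO3 balance (none leaves overhead): NH4NO3 in fresh feed = NH4NO3 in product, i.e. 1650×0.139 = (1−0.362)·n4·0.579.
n4 = 229.35/(0.579×0.638) = 620.87 tonne/day.

620.9 tonne/day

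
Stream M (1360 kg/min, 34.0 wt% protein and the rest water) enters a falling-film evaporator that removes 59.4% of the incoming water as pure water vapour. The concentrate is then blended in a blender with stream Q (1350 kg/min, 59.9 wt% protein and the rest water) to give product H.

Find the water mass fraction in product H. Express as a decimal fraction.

Vapour removed = 0.594×0.660×1360 = 533.17 kg/min; concentrate = 826.83 kg/min.
water reaching the mixer = 364.43 (from concentrate) + 1350×0.401 = 905.78 kg/min.
Product flow = 826.83 + 1350 = 2176.8 kg/min; water fraction = 0.4161.

0.4161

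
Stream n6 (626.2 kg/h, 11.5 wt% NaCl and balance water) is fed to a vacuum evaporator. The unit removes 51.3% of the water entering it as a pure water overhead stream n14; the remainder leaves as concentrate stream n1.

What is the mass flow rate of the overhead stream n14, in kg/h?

water entering = 626.2×0.885 = 554.19 kg/h; overhead removed = 0.513×554.19 = 284.3 kg/h.

284.3 kg/h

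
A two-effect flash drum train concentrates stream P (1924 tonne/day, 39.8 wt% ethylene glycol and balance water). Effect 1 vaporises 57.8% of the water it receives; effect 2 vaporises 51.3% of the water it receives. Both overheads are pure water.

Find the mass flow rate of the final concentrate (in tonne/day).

1004 tonne/day

water in feed = 1924×0.602 = 1158.2 tonne/day.
After stage 1: water left = (1−0.578)×1158.2 = 488.78; stream total = 1254.5 tonne/day.
After stage 2: water left = (1−0.513)×488.78 = 238.04; final concentrate = 1003.8 tonne/day.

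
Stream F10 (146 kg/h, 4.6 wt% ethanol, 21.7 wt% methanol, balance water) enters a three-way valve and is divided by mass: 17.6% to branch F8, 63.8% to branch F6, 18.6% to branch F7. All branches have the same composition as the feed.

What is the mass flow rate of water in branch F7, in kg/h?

Branch F7 total = 0.186×146 = 27.156 kg/h.
water in F7 = 0.737×27.156 = 20.014 kg/h.

20.01 kg/h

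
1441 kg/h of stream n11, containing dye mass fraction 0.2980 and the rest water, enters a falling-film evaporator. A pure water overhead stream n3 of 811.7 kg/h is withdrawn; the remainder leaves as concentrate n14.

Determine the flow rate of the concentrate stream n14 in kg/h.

Concentrate = 1441 − 811.7 = 629.3 kg/h.

629.3 kg/h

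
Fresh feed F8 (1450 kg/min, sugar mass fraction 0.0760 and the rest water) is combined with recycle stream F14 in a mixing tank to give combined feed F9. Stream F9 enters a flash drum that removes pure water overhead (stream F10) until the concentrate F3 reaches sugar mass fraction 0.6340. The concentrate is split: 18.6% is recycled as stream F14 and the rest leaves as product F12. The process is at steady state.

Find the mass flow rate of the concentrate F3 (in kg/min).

213.5 kg/min

Overall sugar balance (none leaves overhead): sugar in fresh feed = sugar in product, i.e. 1450×0.076 = (1−0.186)·F3·0.634.
F3 = 110.2/(0.634×0.814) = 213.53 kg/min.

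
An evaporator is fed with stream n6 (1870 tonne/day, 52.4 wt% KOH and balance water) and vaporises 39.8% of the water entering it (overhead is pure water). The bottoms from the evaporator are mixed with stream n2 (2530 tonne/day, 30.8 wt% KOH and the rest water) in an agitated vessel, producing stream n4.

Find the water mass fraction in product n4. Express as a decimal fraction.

0.565

Vapour removed = 0.398×0.476×1870 = 354.27 tonne/day; concentrate = 1515.7 tonne/day.
water reaching the mixer = 535.85 (from concentrate) + 2530×0.692 = 2286.6 tonne/day.
Product flow = 1515.7 + 2530 = 4045.7 tonne/day; water fraction = 0.565.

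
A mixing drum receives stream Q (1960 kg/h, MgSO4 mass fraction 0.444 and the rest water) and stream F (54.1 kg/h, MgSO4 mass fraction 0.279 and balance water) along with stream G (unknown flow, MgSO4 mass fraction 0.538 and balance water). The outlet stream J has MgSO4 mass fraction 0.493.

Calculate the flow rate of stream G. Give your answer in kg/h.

Let G be the unknown flow. Total out = 2014.1 + G.
MgSO4 balance: 885.33 + 0.538·G = 0.493·(2014.1 + G)
(0.538 − 0.493)·G = 0.493×2014.1 − 885.33 = 107.62
G = 107.62 / 0.045 = 2391.5 kg/h

2391 kg/h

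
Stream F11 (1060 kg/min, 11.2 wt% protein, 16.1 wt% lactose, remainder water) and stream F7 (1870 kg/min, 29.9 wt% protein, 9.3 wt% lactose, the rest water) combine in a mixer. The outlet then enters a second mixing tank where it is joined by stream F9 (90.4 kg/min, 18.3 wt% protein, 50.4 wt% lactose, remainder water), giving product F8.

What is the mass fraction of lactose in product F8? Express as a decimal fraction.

0.129

Overall, product flow = 3020.4 kg/min.
lactose in = 1060×0.161 + 1870×0.093 + 90.4×0.504 = 390.13 kg/min.
lactose fraction in F8 = 0.129.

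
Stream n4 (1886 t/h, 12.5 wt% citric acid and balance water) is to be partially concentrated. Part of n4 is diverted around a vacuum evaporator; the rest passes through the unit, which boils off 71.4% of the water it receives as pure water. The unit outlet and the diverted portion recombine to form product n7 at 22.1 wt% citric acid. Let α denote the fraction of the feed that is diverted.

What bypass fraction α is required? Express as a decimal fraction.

All 1886×0.125 = 235.75 t/h of citric acid reaches n7, so n7 = 235.75/0.221 = 1066.7 t/h and vapour = 819.26 t/h.
The evaporator receives (1−α)·1886 of feed at 0.875 water and removes 0.714 of that water:
0.714×0.875×(1−α)×1886 = 819.26
(1−α) = 819.26/1178.3 = 0.6953;  α = 0.3047.

0.305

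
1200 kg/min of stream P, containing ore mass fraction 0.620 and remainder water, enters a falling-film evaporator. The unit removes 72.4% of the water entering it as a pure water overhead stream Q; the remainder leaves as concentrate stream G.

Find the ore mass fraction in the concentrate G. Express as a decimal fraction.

ore is not removed: 1200×0.620 = 744 kg/min of ore enters G.
water entering = 1200×0.380 = 456 kg/min; overhead removed = 0.724×456 = 330.14 kg/min.
Concentrate = 1200 − 330.14 = 869.86 kg/min.
Mass fraction = 744/869.86 = 0.855.

0.855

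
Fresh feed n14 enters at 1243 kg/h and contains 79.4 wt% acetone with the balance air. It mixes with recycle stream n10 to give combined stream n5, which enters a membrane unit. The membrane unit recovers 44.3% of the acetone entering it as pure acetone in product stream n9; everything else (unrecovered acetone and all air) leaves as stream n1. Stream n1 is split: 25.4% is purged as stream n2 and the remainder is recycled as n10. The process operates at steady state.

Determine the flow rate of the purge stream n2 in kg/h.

495 kg/h

air enters only via n14 and leaves only via the purge: 1243×0.206 = 0.254×(air in n1), and the membrane unit passes all air, so air in n5 = air in n1 = 1008.1 kg/h.
acetone in n5: m_A = 1243×0.794 + (1−0.254)·(1−0.443)·m_A, so m_A = 986.94/0.5845 = 1688.6 kg/h.
n1 = (1−0.443)×1688.6 + 1008.1 = 1948.6 kg/h.
Purge n2 = 0.254×1948.6 = 494.96 kg/h.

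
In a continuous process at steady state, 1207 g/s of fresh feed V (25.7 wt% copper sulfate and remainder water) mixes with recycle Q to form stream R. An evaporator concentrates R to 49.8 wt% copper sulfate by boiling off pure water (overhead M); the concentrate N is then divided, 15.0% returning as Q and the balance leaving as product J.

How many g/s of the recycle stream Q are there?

Overall copper sulfate balance (none leaves overhead): copper sulfate in fresh feed = copper sulfate in product, i.e. 1207×0.257 = (1−0.150)·N·0.498.
N = 310.2/(0.498×0.850) = 732.81 g/s.
Recycle Q = 0.150×732.81 = 109.92 g/s.

109.9 g/s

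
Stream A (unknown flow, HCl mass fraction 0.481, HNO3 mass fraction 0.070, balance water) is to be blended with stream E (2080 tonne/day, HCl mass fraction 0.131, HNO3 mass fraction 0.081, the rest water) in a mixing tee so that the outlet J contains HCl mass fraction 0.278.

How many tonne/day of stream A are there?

Let A be the unknown flow. Total out = 2080 + A.
HCl balance: 272.48 + 0.481·A = 0.278·(2080 + A)
(0.481 − 0.278)·A = 0.278×2080 − 272.48 = 305.76
A = 305.76 / 0.203 = 1506.2 tonne/day

1506 tonne/day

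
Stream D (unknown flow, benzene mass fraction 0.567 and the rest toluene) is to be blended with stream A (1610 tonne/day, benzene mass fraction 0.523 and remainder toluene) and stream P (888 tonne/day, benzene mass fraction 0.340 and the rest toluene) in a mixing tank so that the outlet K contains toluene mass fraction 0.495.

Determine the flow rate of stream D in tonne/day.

1896 tonne/day

Let D be the unknown flow. Total out = 2498 + D.
toluene balance: 1354 + 0.433·D = 0.495·(2498 + D)
(0.433 − 0.495)·D = 0.495×2498 − 1354 = -117.54
D = -117.54 / -0.062 = 1895.8 tonne/day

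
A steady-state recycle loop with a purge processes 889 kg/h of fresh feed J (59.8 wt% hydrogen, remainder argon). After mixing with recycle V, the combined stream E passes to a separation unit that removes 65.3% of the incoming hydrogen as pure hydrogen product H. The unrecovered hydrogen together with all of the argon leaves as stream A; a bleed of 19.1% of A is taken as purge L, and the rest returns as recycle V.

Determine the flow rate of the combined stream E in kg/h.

2610 kg/h

argon enters only via J and leaves only via the purge: 889×0.402 = 0.191×(argon in A), and the separation unit passes all argon, so argon in E = argon in A = 1871.1 kg/h.
hydrogen in E: m_A = 889×0.598 + (1−0.191)·(1−0.653)·m_A, so m_A = 531.62/0.7193 = 739.11 kg/h.
E = 739.11 + 1871.1 = 2610.2 kg/h.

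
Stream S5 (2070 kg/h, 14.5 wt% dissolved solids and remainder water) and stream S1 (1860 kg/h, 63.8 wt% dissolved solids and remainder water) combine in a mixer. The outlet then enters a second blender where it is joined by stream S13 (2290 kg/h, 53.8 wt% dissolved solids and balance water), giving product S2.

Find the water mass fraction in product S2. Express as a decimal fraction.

0.5629

Overall, product flow = 6220 kg/h.
water in = 2070×0.855 + 1860×0.362 + 2290×0.462 = 3501.1 kg/h.
water fraction in S2 = 0.5629.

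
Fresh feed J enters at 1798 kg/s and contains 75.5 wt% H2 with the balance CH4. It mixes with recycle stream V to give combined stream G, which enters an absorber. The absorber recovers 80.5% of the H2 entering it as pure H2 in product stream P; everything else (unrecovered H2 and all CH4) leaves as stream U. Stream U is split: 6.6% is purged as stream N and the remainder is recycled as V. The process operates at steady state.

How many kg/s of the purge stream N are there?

CH4 enters only via J and leaves only via the purge: 1798×0.245 = 0.066×(CH4 in U), and the absorber passes all CH4, so CH4 in G = CH4 in U = 6674.4 kg/s.
H2 in G: m_A = 1798×0.755 + (1−0.066)·(1−0.805)·m_A, so m_A = 1357.5/0.8179 = 1659.8 kg/s.
U = (1−0.805)×1659.8 + 6674.4 = 6998.1 kg/s.
Purge N = 0.066×6998.1 = 461.87 kg/s.

461.9 kg/s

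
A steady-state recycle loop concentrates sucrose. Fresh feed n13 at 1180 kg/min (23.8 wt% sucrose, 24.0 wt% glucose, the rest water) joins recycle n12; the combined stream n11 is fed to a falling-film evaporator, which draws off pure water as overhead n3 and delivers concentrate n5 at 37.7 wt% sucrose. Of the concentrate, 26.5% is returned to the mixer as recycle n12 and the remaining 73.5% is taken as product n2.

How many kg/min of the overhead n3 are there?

435.1 kg/min

Overall sucrose balance (none leaves overhead): sucrose in fresh feed = sucrose in product, i.e. 1180×0.238 = (1−0.265)·n5·0.377.
n5 = 280.84/(0.377×0.735) = 1013.5 kg/min.
Recycle n12 = 0.265×1013.5 = 268.58 kg/min.
Combined feed n11 = 1180 + 268.58 = 1448.6 kg/min.
Overhead n3 = n11 − n5 = 1448.6 − 1013.5 = 435.07 kg/min.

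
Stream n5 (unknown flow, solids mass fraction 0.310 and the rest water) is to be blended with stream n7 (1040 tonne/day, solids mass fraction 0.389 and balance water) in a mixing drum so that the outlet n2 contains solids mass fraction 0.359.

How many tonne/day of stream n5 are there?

Let n5 be the unknown flow. Total out = 1040 + n5.
solids balance: 404.56 + 0.310·n5 = 0.359·(1040 + n5)
(0.310 − 0.359)·n5 = 0.359×1040 − 404.56 = -31.2
n5 = -31.2 / -0.049 = 636.73 tonne/day

636.7 tonne/day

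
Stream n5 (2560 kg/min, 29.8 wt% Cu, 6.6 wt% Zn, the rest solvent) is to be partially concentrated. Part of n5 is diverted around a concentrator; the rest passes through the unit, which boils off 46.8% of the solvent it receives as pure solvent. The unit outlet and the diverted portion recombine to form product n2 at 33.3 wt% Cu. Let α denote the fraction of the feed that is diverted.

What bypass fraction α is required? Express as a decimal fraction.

0.647

All 2560×0.298 = 762.88 kg/min of Cu reaches n2, so n2 = 762.88/0.333 = 2290.9 kg/min and vapour = 269.07 kg/min.
The evaporator receives (1−α)·2560 of feed at 0.636 solvent and removes 0.468 of that solvent:
0.468×0.636×(1−α)×2560 = 269.07
(1−α) = 269.07/761.98 = 0.3531;  α = 0.6469.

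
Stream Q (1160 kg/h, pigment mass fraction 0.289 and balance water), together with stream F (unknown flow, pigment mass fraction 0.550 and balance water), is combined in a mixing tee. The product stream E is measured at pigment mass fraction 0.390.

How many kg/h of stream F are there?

Let F be the unknown flow. Total out = 1160 + F.
pigment balance: 335.24 + 0.550·F = 0.390·(1160 + F)
(0.550 − 0.390)·F = 0.390×1160 − 335.24 = 117.16
F = 117.16 / 0.160 = 732.25 kg/h

732.3 kg/h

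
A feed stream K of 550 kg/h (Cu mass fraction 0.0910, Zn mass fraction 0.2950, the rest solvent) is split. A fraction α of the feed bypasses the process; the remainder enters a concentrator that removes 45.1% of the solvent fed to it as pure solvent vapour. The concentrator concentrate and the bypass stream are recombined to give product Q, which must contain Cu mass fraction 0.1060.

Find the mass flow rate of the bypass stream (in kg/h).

268.9 kg/h

All 550×0.091 = 50.05 kg/h of Cu reaches Q, so Q = 50.05/0.106 = 472.17 kg/h and vapour = 77.83 kg/h.
The evaporator receives (1−α)·550 of feed at 0.614 solvent and removes 0.451 of that solvent:
0.451×0.614×(1−α)×550 = 77.83
(1−α) = 77.83/152.3 = 0.5110;  α = 0.4890.
Bypass flow = 0.4890×550 = 268.94 kg/h.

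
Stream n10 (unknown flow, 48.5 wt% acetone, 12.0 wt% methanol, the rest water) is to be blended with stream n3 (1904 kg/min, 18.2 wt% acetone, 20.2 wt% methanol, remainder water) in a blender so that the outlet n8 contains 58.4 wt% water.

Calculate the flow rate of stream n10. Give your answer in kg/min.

Let n10 be the unknown flow. Total out = 1904 + n10.
water balance: 1172.9 + 0.395·n10 = 0.584·(1904 + n10)
(0.395 − 0.584)·n10 = 0.584×1904 − 1172.9 = -60.928
n10 = -60.928 / -0.189 = 322.37 kg/min

322.4 kg/min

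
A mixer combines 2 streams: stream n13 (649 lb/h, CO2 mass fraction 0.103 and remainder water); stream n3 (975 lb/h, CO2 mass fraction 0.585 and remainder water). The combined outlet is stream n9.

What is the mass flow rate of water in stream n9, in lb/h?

water out = water in = 649×0.897 + 975×0.415 = 986.78 lb/h.

986.8 lb/h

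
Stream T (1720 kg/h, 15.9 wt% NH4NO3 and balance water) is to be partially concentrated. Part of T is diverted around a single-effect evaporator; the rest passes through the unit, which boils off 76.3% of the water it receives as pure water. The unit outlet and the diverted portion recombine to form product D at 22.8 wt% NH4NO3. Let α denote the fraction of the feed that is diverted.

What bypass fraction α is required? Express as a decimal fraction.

All 1720×0.159 = 273.48 kg/h of NH4NO3 reaches D, so D = 273.48/0.228 = 1199.5 kg/h and vapour = 520.53 kg/h.
The evaporator receives (1−α)·1720 of feed at 0.841 water and removes 0.763 of that water:
0.763×0.841×(1−α)×1720 = 520.53
(1−α) = 520.53/1103.7 = 0.4716;  α = 0.5284.

0.528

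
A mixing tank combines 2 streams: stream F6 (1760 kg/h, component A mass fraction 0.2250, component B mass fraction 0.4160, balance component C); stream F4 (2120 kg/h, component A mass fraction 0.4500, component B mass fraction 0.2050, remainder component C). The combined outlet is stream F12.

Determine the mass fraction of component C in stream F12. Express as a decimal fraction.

Total flow out = 1760 + 2120 = 3880 kg/h.
component C in = 1760×0.359 + 2120×0.345 = 1363.2 kg/h.
component C mass fraction in F12 = 1363.2/3880 = 0.3514.

0.3514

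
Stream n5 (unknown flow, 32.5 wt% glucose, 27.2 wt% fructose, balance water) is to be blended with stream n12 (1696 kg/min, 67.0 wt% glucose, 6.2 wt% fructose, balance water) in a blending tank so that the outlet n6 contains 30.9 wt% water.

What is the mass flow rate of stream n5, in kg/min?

Let n5 be the unknown flow. Total out = 1696 + n5.
water balance: 454.53 + 0.403·n5 = 0.309·(1696 + n5)
(0.403 − 0.309)·n5 = 0.309×1696 − 454.53 = 69.536
n5 = 69.536 / 0.094 = 739.74 kg/min

739.7 kg/min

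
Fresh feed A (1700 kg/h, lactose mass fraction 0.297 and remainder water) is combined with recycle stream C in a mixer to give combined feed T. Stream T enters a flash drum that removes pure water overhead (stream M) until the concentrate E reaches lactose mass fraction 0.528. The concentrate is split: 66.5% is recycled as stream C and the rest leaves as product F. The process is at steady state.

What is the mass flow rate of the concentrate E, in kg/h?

Overall lactose balance (none leaves overhead): lactose in fresh feed = lactose in product, i.e. 1700×0.297 = (1−0.665)·E·0.528.
E = 504.9/(0.528×0.335) = 2854.5 kg/h.

2854 kg/h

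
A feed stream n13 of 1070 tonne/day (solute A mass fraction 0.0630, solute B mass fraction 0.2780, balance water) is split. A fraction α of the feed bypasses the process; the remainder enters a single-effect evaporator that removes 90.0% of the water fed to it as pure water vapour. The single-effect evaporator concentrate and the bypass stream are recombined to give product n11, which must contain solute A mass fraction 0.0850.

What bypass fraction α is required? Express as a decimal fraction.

All 1070×0.063 = 67.41 tonne/day of solute A reaches n11, so n11 = 67.41/0.085 = 793.06 tonne/day and vapour = 276.94 tonne/day.
The evaporator receives (1−α)·1070 of feed at 0.659 water and removes 0.900 of that water:
0.900×0.659×(1−α)×1070 = 276.94
(1−α) = 276.94/634.62 = 0.4364;  α = 0.5636.

0.564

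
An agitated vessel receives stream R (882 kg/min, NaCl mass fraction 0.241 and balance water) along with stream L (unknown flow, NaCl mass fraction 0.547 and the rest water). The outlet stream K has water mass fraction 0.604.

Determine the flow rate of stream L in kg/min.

Let L be the unknown flow. Total out = 882 + L.
water balance: 669.44 + 0.453·L = 0.604·(882 + L)
(0.453 − 0.604)·L = 0.604×882 − 669.44 = -136.71
L = -136.71 / -0.151 = 905.36 kg/min

905.4 kg/min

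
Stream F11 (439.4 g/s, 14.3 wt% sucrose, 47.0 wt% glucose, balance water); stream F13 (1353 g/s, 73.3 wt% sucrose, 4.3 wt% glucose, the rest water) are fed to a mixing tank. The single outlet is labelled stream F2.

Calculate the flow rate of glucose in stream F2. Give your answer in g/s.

264.7 g/s

glucose out = glucose in = 439.4×0.470 + 1353×0.043 = 264.7 g/s.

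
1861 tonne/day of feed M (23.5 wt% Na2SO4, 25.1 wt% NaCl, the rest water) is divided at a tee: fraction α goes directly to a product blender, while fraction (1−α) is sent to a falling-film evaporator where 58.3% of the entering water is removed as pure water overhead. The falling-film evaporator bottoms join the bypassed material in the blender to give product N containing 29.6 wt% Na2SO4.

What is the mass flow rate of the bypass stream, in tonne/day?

581.2 tonne/day

All 1861×0.235 = 437.33 tonne/day of Na2SO4 reaches N, so N = 437.33/0.296 = 1477.5 tonne/day and vapour = 383.52 tonne/day.
The evaporator receives (1−α)·1861 of feed at 0.514 water and removes 0.583 of that water:
0.583×0.514×(1−α)×1861 = 383.52
(1−α) = 383.52/557.67 = 0.6877;  α = 0.3123.
Bypass flow = 0.3123×1861 = 581.17 tonne/day.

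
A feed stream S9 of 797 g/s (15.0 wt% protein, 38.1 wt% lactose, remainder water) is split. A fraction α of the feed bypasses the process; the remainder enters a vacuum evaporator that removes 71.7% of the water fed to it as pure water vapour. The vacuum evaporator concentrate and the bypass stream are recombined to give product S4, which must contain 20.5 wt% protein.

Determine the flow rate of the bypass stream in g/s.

All 797×0.150 = 119.55 g/s of protein reaches S4, so S4 = 119.55/0.205 = 583.17 g/s and vapour = 213.83 g/s.
The evaporator receives (1−α)·797 of feed at 0.469 water and removes 0.717 of that water:
0.717×0.469×(1−α)×797 = 213.83
(1−α) = 213.83/268.01 = 0.7978;  α = 0.2022.
Bypass flow = 0.2022×797 = 161.12 g/s.

161.1 g/s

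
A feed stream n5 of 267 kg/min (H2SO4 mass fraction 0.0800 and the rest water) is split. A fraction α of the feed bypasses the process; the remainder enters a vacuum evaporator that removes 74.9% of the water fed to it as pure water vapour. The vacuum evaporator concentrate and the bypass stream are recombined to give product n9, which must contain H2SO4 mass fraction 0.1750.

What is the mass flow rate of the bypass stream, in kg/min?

56.66 kg/min

All 267×0.080 = 21.36 kg/min of H2SO4 reaches n9, so n9 = 21.36/0.175 = 122.06 kg/min and vapour = 144.94 kg/min.
The evaporator receives (1−α)·267 of feed at 0.920 water and removes 0.749 of that water:
0.749×0.920×(1−α)×267 = 144.94
(1−α) = 144.94/183.98 = 0.7878;  α = 0.2122.
Bypass flow = 0.2122×267 = 56.657 kg/min.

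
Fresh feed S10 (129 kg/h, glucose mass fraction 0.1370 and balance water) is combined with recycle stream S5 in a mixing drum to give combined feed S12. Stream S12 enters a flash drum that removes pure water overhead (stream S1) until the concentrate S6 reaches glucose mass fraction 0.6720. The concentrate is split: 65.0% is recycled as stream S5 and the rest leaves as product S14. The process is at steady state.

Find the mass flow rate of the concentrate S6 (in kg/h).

75.14 kg/h

Overall glucose balance (none leaves overhead): glucose in fresh feed = glucose in product, i.e. 129×0.137 = (1−0.650)·S6·0.672.
S6 = 17.673/(0.672×0.350) = 75.14 kg/h.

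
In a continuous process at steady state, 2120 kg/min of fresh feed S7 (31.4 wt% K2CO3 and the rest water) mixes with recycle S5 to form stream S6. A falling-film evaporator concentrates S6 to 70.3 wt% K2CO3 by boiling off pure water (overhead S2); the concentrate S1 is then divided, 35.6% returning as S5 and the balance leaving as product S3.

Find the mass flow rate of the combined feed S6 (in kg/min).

Overall K2CO3 balance (none leaves overhead): K2CO3 in fresh feed = K2CO3 in product, i.e. 2120×0.314 = (1−0.356)·S1·0.703.
S1 = 665.68/(0.703×0.644) = 1470.4 kg/min.
Recycle S5 = 0.356×1470.4 = 523.45 kg/min.
Combined feed S6 = 2120 + 523.45 = 2643.4 kg/min.

2643 kg/min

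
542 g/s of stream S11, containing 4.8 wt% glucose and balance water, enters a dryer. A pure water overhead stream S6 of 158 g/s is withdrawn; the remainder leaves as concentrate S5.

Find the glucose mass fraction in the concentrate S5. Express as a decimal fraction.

0.0678

glucose is not removed: 542×0.048 = 26.016 g/s of glucose enters S5.
Concentrate = 542 − 158 = 384 g/s.
Mass fraction = 26.016/384 = 0.0678.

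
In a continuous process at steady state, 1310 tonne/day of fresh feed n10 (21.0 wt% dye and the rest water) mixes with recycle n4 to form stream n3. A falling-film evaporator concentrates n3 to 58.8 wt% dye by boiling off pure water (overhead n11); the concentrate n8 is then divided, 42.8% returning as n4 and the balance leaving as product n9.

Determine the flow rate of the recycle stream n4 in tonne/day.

350.1 tonne/day

Overall dye balance (none leaves overhead): dye in fresh feed = dye in product, i.e. 1310×0.210 = (1−0.428)·n8·0.588.
n8 = 275.1/(0.588×0.572) = 817.93 tonne/day.
Recycle n4 = 0.428×817.93 = 350.07 tonne/day.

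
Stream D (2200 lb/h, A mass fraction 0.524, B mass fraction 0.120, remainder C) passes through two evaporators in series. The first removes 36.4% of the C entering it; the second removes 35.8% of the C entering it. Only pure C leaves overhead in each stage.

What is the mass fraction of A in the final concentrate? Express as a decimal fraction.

0.664

C in feed = 2200×0.356 = 783.2 lb/h.
After stage 1: C left = (1−0.364)×783.2 = 498.12; stream total = 1914.9 lb/h.
After stage 2: C left = (1−0.358)×498.12 = 319.79; final concentrate = 1736.6 lb/h.
A fraction = 1152.8/1736.6 = 0.664.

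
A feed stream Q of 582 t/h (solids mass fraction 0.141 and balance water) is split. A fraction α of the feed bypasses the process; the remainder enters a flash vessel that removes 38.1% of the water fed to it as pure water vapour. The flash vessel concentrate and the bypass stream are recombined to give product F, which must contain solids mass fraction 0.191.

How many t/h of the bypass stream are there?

All 582×0.141 = 82.062 t/h of solids reaches F, so F = 82.062/0.191 = 429.64 t/h and vapour = 152.36 t/h.
The evaporator receives (1−α)·582 of feed at 0.859 water and removes 0.381 of that water:
0.381×0.859×(1−α)×582 = 152.36
(1−α) = 152.36/190.48 = 0.7999;  α = 0.2001.
Bypass flow = 0.2001×582 = 116.48 t/h.

116.5 t/h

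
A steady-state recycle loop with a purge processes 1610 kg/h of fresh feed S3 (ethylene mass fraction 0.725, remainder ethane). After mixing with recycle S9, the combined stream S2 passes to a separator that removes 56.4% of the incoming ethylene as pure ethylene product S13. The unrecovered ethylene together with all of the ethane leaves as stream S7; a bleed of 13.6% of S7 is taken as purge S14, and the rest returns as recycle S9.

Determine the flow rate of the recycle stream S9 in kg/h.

3518 kg/h

ethane enters only via S3 and leaves only via the purge: 1610×0.275 = 0.136×(ethane in S7), and the separator passes all ethane, so ethane in S2 = ethane in S7 = 3255.5 kg/h.
ethylene in S2: m_A = 1610×0.725 + (1−0.136)·(1−0.564)·m_A, so m_A = 1167.2/0.6233 = 1872.7 kg/h.
S7 = (1−0.564)×1872.7 + 3255.5 = 4072 kg/h.
Recycle S9 = (1−0.136)×4072 = 3518.2 kg/h.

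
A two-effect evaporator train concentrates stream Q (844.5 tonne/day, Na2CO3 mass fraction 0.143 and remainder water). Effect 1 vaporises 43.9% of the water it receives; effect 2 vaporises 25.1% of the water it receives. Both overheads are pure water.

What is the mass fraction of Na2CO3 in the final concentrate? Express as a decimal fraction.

water in feed = 844.5×0.857 = 723.74 tonne/day.
After stage 1: water left = (1−0.439)×723.74 = 406.02; stream total = 526.78 tonne/day.
After stage 2: water left = (1−0.251)×406.02 = 304.11; final concentrate = 424.87 tonne/day.
Na2CO3 fraction = 120.76/424.87 = 0.284.

0.284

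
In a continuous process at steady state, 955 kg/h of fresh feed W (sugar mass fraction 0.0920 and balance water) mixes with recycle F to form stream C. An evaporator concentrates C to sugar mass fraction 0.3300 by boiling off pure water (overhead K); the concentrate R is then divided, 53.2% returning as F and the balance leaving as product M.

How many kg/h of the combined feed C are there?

Overall sugar balance (none leaves overhead): sugar in fresh feed = sugar in product, i.e. 955×0.092 = (1−0.532)·R·0.330.
R = 87.86/(0.330×0.468) = 568.89 kg/h.
Recycle F = 0.532×568.89 = 302.65 kg/h.
Combined feed C = 955 + 302.65 = 1257.7 kg/h.

1258 kg/h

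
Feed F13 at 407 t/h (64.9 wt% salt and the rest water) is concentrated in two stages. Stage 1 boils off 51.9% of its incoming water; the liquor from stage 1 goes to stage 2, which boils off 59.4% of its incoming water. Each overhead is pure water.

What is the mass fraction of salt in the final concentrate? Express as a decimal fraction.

water in feed = 407×0.351 = 142.86 t/h.
After stage 1: water left = (1−0.519)×142.86 = 68.714; stream total = 332.86 t/h.
After stage 2: water left = (1−0.594)×68.714 = 27.898; final concentrate = 292.04 t/h.
salt fraction = 264.14/292.04 = 0.904.

0.904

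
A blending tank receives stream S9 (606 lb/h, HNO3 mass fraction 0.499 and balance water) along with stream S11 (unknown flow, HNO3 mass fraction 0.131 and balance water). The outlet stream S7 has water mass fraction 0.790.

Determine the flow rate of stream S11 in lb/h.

2217 lb/h

Let S11 be the unknown flow. Total out = 606 + S11.
water balance: 303.61 + 0.869·S11 = 0.790·(606 + S11)
(0.869 − 0.790)·S11 = 0.790×606 − 303.61 = 175.13
S11 = 175.13 / 0.079 = 2216.9 lb/h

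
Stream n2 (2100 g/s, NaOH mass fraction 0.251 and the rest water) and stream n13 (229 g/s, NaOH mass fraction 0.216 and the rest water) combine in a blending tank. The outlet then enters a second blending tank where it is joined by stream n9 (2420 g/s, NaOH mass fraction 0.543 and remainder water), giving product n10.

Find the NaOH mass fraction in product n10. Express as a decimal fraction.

Overall, product flow = 4749 g/s.
NaOH in = 2100×0.251 + 229×0.216 + 2420×0.543 = 1890.6 g/s.
NaOH fraction in n10 = 0.398.

0.398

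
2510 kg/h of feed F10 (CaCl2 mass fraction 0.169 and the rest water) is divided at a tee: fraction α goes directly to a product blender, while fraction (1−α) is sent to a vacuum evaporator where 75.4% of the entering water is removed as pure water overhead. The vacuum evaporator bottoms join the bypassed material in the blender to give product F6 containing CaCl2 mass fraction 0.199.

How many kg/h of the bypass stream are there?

1906 kg/h

All 2510×0.169 = 424.19 kg/h of CaCl2 reaches F6, so F6 = 424.19/0.199 = 2131.6 kg/h and vapour = 378.39 kg/h.
The evaporator receives (1−α)·2510 of feed at 0.831 water and removes 0.754 of that water:
0.754×0.831×(1−α)×2510 = 378.39
(1−α) = 378.39/1572.7 = 0.2406;  α = 0.7594.
Bypass flow = 0.7594×2510 = 1906.1 kg/h.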